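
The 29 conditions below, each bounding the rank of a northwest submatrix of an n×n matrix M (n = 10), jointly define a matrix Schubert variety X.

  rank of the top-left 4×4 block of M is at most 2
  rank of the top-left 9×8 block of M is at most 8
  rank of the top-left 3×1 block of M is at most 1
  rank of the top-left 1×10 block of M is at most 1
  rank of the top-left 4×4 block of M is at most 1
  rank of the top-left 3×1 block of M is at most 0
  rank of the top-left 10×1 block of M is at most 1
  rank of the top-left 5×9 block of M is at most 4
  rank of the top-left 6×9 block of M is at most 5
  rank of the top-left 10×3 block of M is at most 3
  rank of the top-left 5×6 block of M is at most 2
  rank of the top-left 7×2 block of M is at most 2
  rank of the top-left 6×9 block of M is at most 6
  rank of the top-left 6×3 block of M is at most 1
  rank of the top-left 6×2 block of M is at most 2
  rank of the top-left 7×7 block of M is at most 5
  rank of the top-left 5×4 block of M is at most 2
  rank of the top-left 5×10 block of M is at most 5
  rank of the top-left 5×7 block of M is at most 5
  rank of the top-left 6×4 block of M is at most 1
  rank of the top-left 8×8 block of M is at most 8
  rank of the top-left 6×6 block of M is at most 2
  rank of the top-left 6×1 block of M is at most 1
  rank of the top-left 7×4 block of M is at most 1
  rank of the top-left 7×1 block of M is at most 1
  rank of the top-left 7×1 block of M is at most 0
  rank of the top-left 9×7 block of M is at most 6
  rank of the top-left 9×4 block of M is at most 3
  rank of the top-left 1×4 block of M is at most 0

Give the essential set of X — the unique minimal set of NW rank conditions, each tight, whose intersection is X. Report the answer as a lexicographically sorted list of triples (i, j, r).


Propagating the 29 rank bounds to every northwest block:

  R[1]: 0  0  0  0  1  1  1  1  1  1
  R[2]: 0  1  1  1  2  2  2  2  2  2
  R[3]: 0  1  1  1  2  2  3  3  3  3
  R[4]: 0  1  1  1  2  2  3  4  4  4
  R[5]: 0  1  1  1  2  2  3  4  4  5
  R[6]: 0  1  1  1  2  2  3  4  5  6
  R[7]: 0  1  1  1  2  3  4  5  6  7
  R[8]: 1  2  2  2  3  4  5  6  7  8
  R[9]: 1  2  3  3  4  5  6  7  8  9
  R[10]: 1  2  3  4  5  6  7  8  9  10

reading off 1-entries of Δ²R: w = (5, 2, 7, 8, 10, 9, 6, 1, 3, 4).

Rothe diagram D(w) (25 cells), 5 SE-corners (essential conditions):

[(1, 4, 0), (5, 9, 4), (6, 6, 2), (7, 1, 0), (7, 4, 1)]


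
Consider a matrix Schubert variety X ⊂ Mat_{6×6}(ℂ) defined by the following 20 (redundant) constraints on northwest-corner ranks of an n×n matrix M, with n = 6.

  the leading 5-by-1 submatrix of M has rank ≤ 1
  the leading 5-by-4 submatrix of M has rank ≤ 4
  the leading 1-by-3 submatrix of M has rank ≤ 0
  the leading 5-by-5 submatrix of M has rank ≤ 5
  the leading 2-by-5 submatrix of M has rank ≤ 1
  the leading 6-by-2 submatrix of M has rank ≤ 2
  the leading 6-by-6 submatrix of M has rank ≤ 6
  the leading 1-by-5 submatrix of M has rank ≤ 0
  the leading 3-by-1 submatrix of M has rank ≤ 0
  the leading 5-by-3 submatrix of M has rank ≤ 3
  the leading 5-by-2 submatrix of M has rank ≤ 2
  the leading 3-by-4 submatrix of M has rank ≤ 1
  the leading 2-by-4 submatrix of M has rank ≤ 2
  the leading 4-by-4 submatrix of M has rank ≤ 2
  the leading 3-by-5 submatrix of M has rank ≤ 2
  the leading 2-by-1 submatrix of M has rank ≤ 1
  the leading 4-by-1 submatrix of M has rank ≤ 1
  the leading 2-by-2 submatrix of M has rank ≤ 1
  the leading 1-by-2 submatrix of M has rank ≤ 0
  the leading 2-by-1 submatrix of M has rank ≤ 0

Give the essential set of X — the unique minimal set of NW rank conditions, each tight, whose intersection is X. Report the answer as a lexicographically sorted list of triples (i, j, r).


Computing R[i][j] = min implied NW-rank bound (n=6, 20 conditions):

  0, 0, 0, 0, 0, 1
  0, 1, 1, 1, 1, 2
  0, 1, 1, 1, 2, 3
  1, 2, 2, 2, 3, 4
  1, 2, 3, 3, 4, 5
  1, 2, 3, 4, 5, 6

the unique w with this rank table is (6, 2, 5, 1, 3, 4).

Fulton essential set (3 of the 9 Rothe cells):

[(1, 5, 0), (3, 1, 0), (3, 4, 1)]


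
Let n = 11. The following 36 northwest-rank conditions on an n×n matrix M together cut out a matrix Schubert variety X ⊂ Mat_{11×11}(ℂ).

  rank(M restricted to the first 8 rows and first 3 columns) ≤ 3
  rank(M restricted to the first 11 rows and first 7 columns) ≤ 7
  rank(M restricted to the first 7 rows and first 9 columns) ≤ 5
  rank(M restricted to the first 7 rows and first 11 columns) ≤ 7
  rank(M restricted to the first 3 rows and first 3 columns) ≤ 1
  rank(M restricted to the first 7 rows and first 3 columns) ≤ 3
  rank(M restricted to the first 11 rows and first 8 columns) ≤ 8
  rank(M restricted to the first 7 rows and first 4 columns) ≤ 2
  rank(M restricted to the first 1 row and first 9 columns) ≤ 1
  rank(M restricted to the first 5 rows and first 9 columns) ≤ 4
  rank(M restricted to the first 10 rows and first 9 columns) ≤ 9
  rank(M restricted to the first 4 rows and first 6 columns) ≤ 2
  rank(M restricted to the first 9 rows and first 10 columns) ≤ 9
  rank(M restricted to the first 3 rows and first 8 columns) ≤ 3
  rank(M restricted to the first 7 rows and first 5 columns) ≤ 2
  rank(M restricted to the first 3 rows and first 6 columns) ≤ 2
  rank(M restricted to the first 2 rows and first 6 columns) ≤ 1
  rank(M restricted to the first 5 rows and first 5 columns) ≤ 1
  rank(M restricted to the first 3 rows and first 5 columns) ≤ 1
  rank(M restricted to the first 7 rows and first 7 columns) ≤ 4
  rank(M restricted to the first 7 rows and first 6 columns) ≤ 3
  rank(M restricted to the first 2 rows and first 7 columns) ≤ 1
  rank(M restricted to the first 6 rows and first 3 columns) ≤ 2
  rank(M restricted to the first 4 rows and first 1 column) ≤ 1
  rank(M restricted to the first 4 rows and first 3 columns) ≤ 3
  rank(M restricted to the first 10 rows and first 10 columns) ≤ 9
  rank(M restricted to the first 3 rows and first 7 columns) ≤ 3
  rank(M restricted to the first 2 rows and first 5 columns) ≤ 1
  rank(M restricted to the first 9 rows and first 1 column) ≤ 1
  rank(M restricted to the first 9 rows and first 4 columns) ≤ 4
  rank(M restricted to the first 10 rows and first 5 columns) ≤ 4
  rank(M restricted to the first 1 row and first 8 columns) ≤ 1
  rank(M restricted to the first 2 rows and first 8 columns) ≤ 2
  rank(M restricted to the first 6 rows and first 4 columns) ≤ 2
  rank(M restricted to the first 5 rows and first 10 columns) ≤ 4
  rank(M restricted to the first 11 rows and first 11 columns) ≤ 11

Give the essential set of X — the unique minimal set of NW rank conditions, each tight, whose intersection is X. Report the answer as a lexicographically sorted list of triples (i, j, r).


Reconstructing r_w from the 36 given conditions:

  row 1: 1  1  1  1  1  1  1  1  1  1  1
  row 2: 1  1  1  1  1  1  1  2  2  2  2
  row 3: 1  1  1  1  1  2  2  3  3  3  3
  row 4: 1  1  1  1  1  2  3  4  4  4  4
  row 5: 1  1  1  1  1  2  3  4  4  4  5
  row 6: 1  2  2  2  2  3  4  5  5  5  6
  row 7: 1  2  2  2  2  3  4  5  5  6  7
  row 8: 1  2  3  3  3  4  5  6  6  7  8
  row 9: 1  2  3  4  4  5  6  7  7  8  9
  row 10: 1  2  3  4  4  5  6  7  8  9  10
  row 11: 1  2  3  4  5  6  7  8  9  10  11

reading off 1-entries of Δ²R: w = (1, 8, 6, 7, 11, 2, 10, 3, 4, 9, 5).

ℓ(w)=25; the 6 essential cells (i,j,r):

[(2, 7, 1), (5, 5, 1), (5, 10, 4), (7, 5, 2), (7, 9, 5), (10, 5, 4)]


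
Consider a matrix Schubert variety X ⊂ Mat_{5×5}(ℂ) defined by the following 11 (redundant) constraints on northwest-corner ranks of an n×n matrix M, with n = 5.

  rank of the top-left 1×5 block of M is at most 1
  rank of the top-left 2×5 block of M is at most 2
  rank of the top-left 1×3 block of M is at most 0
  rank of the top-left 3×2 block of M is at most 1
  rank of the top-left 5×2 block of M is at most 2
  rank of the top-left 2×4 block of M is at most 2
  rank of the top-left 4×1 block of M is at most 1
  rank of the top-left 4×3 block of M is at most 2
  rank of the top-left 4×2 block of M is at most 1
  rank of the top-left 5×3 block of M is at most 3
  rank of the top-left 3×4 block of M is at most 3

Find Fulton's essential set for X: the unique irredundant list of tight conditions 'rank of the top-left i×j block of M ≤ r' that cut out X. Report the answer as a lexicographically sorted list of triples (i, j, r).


The tightest implied rank at each (i,j), from the 11 conditions:

  R[1]: 0 | 0 | 0 | 1 | 1
  R[2]: 1 | 1 | 1 | 2 | 2
  R[3]: 1 | 1 | 2 | 3 | 3
  R[4]: 1 | 1 | 2 | 3 | 4
  R[5]: 1 | 2 | 3 | 4 | 5

hence w(1..5) = (4, 1, 3, 5, 2).

ℓ(w)=5; the 2 essential cells (i,j,r):

[(1, 3, 0), (4, 2, 1)]


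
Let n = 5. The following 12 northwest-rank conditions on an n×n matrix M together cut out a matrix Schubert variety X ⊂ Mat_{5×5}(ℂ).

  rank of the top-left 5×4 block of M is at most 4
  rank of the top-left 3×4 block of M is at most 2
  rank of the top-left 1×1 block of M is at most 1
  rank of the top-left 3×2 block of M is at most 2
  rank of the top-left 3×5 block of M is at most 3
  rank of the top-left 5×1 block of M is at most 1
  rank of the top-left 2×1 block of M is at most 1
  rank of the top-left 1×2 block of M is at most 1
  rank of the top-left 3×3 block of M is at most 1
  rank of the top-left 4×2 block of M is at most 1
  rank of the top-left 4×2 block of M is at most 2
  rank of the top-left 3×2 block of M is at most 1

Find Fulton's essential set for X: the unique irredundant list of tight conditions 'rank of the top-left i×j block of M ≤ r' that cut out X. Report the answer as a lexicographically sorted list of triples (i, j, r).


Rank table r_w(5×5) implied by the 12 constraints:

  1 1 1 1 1
  1 1 1 2 2
  1 1 1 2 3
  1 1 2 3 4
  1 2 3 4 5

second differences of R give the permutation w = (1, 4, 5, 3, 2).

Fulton essential set (2 of the 5 Rothe cells):

[(3, 3, 1), (4, 2, 1)]


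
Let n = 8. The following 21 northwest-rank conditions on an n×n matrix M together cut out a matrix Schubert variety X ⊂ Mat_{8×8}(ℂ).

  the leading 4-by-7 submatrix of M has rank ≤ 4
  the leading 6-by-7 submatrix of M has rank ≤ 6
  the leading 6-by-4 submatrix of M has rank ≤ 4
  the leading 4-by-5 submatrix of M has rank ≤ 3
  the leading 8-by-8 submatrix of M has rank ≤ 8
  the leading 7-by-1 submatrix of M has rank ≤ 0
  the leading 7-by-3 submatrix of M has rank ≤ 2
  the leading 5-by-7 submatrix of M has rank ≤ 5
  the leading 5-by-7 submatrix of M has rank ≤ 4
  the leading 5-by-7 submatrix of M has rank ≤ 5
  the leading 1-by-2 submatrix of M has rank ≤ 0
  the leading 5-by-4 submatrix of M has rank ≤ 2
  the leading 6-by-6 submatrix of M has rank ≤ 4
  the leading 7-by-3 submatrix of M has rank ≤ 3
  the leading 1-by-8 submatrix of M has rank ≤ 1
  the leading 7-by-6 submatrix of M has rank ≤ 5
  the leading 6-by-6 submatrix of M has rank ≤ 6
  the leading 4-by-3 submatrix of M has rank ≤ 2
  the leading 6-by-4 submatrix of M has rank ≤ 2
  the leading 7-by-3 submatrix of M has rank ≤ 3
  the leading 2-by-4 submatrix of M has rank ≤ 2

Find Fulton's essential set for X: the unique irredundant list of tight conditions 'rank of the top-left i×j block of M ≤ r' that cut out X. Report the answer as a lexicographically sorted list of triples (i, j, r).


Rank table r_w(8×8) implied by the 21 constraints:

  row 1: 0 0 1 1 1 1 1 1
  row 2: 0 1 2 2 2 2 2 2
  row 3: 0 1 2 2 3 3 3 3
  row 4: 0 1 2 2 3 4 4 4
  row 5: 0 1 2 2 3 4 4 5
  row 6: 0 1 2 2 3 4 5 6
  row 7: 0 1 2 3 4 5 6 7
  row 8: 1 2 3 4 5 6 7 8

second differences of R give the permutation w = (3, 2, 5, 6, 8, 7, 4, 1).

4 SE-corners of the 13-cell Rothe diagram give Ess(w):

[(1, 2, 0), (5, 7, 4), (6, 4, 2), (7, 1, 0)]


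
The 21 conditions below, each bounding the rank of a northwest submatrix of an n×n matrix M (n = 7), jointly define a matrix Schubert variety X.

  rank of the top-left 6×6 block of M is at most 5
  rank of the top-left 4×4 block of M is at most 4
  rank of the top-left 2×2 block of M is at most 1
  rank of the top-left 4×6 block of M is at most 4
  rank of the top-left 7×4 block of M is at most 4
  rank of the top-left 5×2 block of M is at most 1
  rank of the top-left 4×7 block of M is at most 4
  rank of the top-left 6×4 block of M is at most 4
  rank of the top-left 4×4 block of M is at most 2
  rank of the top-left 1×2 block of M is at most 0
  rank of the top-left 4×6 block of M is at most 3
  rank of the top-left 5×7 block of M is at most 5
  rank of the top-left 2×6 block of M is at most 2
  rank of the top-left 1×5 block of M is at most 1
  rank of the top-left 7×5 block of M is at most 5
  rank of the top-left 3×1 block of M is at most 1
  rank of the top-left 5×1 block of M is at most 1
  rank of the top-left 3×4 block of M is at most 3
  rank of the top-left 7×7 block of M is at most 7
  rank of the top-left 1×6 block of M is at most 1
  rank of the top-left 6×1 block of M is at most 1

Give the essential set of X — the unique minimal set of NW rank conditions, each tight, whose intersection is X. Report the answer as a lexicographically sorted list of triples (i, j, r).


Rank table r_w(7×7) implied by the 21 constraints:

  R[1]: 0 0 1 1 1 1 1
  R[2]: 1 1 2 2 2 2 2
  R[3]: 1 1 2 2 3 3 3
  R[4]: 1 1 2 2 3 3 4
  R[5]: 1 1 2 3 4 4 5
  R[6]: 1 2 3 4 5 5 6
  R[7]: 1 2 3 4 5 6 7

so w = (3, 1, 5, 7, 4, 2, 6).

Fulton essential set (4 of the 8 Rothe cells):

[(1, 2, 0), (4, 4, 2), (4, 6, 3), (5, 2, 1)]


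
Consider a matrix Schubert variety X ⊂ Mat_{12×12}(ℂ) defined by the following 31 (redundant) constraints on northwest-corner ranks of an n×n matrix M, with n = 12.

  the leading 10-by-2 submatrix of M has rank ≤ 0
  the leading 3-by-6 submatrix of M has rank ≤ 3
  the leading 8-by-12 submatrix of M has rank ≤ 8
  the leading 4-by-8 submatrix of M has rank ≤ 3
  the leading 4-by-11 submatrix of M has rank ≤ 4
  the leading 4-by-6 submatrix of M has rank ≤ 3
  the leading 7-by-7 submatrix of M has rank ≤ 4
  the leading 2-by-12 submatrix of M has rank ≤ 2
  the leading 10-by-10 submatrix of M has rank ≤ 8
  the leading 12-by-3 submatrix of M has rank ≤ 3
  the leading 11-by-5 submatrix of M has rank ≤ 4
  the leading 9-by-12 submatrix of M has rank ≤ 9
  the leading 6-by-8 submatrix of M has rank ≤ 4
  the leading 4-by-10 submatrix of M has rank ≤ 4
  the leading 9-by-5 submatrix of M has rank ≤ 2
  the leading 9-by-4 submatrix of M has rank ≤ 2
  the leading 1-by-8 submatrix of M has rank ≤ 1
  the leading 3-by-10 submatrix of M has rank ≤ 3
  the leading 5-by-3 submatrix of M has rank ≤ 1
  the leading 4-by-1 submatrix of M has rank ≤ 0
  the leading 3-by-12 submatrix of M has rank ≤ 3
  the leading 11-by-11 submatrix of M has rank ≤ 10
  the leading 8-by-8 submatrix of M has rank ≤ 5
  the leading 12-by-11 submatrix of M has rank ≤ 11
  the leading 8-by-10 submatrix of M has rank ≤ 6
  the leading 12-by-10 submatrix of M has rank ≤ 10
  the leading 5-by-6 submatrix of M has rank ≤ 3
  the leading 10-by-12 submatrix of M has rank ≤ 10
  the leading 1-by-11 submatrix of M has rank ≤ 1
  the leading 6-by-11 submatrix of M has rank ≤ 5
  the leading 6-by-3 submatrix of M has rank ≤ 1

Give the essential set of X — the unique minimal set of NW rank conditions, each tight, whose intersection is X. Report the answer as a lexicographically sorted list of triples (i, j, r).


Propagating the 31 rank bounds to every northwest block:

  R[1]: 0 | 0 | 1 | 1 | 1 | 1 | 1 | 1 | 1 | 1 | 1 | 1
  R[2]: 0 | 0 | 1 | 2 | 2 | 2 | 2 | 2 | 2 | 2 | 2 | 2
  R[3]: 0 | 0 | 1 | 2 | 2 | 3 | 3 | 3 | 3 | 3 | 3 | 3
  R[4]: 0 | 0 | 1 | 2 | 2 | 3 | 3 | 3 | 4 | 4 | 4 | 4
  R[5]: 0 | 0 | 1 | 2 | 2 | 3 | 4 | 4 | 5 | 5 | 5 | 5
  R[6]: 0 | 0 | 1 | 2 | 2 | 3 | 4 | 4 | 5 | 5 | 5 | 6
  R[7]: 0 | 0 | 1 | 2 | 2 | 3 | 4 | 5 | 6 | 6 | 6 | 7
  R[8]: 0 | 0 | 1 | 2 | 2 | 3 | 4 | 5 | 6 | 6 | 7 | 8
  R[9]: 0 | 0 | 1 | 2 | 2 | 3 | 4 | 5 | 6 | 7 | 8 | 9
  R[10]: 0 | 0 | 1 | 2 | 3 | 4 | 5 | 6 | 7 | 8 | 9 | 10
  R[11]: 1 | 1 | 2 | 3 | 4 | 5 | 6 | 7 | 8 | 9 | 10 | 11
  R[12]: 1 | 2 | 3 | 4 | 5 | 6 | 7 | 8 | 9 | 10 | 11 | 12

second differences of R give the permutation w = (3, 4, 6, 9, 7, 12, 8, 11, 10, 5, 1, 2).

|D(w)|=33, |Ess(w)|=6:

[(4, 8, 3), (6, 8, 4), (6, 11, 5), (8, 10, 6), (9, 5, 2), (10, 2, 0)]


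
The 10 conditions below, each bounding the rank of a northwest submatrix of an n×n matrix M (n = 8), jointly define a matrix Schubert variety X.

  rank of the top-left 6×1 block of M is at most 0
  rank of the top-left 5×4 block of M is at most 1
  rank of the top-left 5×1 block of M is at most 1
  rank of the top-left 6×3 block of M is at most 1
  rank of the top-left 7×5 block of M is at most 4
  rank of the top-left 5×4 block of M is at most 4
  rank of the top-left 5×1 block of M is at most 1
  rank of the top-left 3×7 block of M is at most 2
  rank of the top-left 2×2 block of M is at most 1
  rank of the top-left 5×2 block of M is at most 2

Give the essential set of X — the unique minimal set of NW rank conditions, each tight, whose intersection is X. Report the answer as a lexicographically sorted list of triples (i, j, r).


Propagating the 10 rank bounds to every northwest block:

  R[1]: 0 | 1 | 1 | 1 | 1 | 1 | 1 | 1
  R[2]: 0 | 1 | 1 | 1 | 2 | 2 | 2 | 2
  R[3]: 0 | 1 | 1 | 1 | 2 | 2 | 2 | 3
  R[4]: 0 | 1 | 1 | 1 | 2 | 3 | 3 | 4
  R[5]: 0 | 1 | 1 | 1 | 2 | 3 | 4 | 5
  R[6]: 0 | 1 | 1 | 2 | 3 | 4 | 5 | 6
  R[7]: 1 | 2 | 2 | 3 | 4 | 5 | 6 | 7
  R[8]: 1 | 2 | 3 | 4 | 5 | 6 | 7 | 8

reading off 1-entries of Δ²R: w = (2, 5, 8, 6, 7, 4, 1, 3).

D(w) has 17 cells with 4 SE-corners; essential set:

[(3, 7, 2), (5, 4, 1), (6, 1, 0), (6, 3, 1)]


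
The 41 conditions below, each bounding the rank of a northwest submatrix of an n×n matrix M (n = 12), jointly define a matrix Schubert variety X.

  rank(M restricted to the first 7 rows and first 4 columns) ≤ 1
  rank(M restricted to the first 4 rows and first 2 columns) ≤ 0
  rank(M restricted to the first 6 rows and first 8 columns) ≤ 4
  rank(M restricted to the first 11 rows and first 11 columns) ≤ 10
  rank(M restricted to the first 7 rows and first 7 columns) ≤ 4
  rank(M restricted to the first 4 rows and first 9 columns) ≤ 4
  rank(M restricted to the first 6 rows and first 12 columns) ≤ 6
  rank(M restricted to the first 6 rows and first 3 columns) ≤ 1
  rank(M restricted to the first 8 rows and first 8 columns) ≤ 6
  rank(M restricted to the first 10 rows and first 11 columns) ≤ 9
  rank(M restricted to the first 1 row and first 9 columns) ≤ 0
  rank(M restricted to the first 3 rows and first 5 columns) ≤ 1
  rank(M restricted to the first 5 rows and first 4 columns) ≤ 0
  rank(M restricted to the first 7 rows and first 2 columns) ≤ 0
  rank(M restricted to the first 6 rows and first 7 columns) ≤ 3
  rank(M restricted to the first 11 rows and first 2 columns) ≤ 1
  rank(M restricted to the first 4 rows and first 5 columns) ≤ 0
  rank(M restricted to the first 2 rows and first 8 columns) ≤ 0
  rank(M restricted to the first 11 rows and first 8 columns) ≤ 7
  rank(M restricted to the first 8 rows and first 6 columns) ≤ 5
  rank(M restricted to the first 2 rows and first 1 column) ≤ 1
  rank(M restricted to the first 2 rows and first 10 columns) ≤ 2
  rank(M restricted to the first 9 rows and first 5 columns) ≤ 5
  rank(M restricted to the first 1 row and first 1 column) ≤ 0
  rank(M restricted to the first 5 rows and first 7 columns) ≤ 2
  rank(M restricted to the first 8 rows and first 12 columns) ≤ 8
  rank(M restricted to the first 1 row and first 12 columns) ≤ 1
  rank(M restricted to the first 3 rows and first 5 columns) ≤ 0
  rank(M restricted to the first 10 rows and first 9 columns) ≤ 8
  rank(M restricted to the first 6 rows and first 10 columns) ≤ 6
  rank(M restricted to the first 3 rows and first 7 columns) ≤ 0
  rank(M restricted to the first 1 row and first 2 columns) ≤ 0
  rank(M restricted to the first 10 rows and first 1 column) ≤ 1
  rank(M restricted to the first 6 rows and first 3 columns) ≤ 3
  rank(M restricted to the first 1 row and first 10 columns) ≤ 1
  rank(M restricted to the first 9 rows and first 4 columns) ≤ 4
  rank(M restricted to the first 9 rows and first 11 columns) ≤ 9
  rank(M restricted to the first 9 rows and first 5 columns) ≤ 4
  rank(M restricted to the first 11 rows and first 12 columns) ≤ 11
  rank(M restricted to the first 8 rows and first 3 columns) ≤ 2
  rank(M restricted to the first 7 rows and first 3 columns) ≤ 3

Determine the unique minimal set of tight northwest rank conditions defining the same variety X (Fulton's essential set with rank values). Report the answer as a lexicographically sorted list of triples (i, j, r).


Reconstructing r_w from the 41 given conditions:

  0 | 0 | 0 | 0 | 0 | 0 | 0 | 0 | 0 | 1 | 1 | 1
  0 | 0 | 0 | 0 | 0 | 0 | 0 | 0 | 1 | 2 | 2 | 2
  0 | 0 | 0 | 0 | 0 | 0 | 0 | 1 | 2 | 3 | 3 | 3
  0 | 0 | 0 | 0 | 0 | 1 | 1 | 2 | 3 | 4 | 4 | 4
  0 | 0 | 0 | 0 | 1 | 2 | 2 | 3 | 4 | 5 | 5 | 5
  0 | 0 | 1 | 1 | 2 | 3 | 3 | 4 | 5 | 6 | 6 | 6
  0 | 0 | 1 | 1 | 2 | 3 | 4 | 5 | 6 | 7 | 7 | 7
  1 | 1 | 2 | 2 | 3 | 4 | 5 | 6 | 7 | 8 | 8 | 8
  1 | 1 | 2 | 3 | 4 | 5 | 6 | 7 | 8 | 9 | 9 | 9
  1 | 1 | 2 | 3 | 4 | 5 | 6 | 7 | 8 | 9 | 9 | 10
  1 | 1 | 2 | 3 | 4 | 5 | 6 | 7 | 8 | 9 | 10 | 11
  1 | 2 | 3 | 4 | 5 | 6 | 7 | 8 | 9 | 10 | 11 | 12

reading off 1-entries of Δ²R: w = (10, 9, 8, 6, 5, 3, 7, 1, 4, 12, 11, 2).

Fulton essential set (9 of the 42 Rothe cells):

[(1, 9, 0), (2, 8, 0), (3, 7, 0), (4, 5, 0), (5, 4, 0), (7, 2, 0), (7, 4, 1), (10, 11, 9), (11, 2, 1)]


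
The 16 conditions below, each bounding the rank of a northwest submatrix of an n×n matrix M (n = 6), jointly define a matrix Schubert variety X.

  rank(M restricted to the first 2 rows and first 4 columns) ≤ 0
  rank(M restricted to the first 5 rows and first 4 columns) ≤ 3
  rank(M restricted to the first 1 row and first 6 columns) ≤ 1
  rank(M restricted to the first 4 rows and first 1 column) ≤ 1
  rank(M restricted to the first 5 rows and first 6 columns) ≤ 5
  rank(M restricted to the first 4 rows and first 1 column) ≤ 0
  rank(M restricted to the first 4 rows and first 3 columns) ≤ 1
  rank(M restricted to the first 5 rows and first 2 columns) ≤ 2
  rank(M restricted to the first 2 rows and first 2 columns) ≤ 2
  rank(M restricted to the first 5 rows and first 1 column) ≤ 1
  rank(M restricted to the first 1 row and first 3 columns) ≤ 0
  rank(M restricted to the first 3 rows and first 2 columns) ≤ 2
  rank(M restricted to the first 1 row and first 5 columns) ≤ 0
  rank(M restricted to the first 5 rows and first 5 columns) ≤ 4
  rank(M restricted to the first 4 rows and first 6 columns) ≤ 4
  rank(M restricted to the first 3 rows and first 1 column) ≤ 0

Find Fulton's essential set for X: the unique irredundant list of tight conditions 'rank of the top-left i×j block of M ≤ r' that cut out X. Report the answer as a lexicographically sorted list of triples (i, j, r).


The tightest implied rank at each (i,j), from the 16 conditions:

  0  0  0  0  0  1
  0  0  0  0  1  2
  0  1  1  1  2  3
  0  1  1  2  3  4
  1  2  2  3  4  5
  1  2  3  4  5  6

reading off 1-entries of Δ²R: w = (6, 5, 2, 4, 1, 3).

Fulton essential set (4 of the 12 Rothe cells):

[(1, 5, 0), (2, 4, 0), (4, 1, 0), (4, 3, 1)]


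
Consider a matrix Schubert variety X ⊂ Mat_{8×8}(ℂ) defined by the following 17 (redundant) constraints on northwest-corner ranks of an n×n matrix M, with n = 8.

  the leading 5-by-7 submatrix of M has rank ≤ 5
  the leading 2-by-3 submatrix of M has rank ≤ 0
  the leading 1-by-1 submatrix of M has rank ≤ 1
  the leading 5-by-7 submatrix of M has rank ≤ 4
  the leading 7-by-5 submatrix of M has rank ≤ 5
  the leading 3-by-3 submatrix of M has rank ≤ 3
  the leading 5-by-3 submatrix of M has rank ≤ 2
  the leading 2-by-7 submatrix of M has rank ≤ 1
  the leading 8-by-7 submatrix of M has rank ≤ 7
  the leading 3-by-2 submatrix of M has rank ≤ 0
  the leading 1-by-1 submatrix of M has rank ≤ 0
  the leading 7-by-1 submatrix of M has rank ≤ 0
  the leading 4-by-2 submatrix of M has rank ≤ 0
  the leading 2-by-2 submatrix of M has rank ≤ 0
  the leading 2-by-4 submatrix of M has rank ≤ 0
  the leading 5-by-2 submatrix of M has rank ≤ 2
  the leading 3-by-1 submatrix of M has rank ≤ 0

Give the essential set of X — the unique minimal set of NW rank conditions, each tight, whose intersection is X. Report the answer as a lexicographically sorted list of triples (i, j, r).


The tightest implied rank at each (i,j), from the 17 conditions:

  i=1: 0  0  0  0  1  1  1  1
  i=2: 0  0  0  0  1  1  1  2
  i=3: 0  0  1  1  2  2  2  3
  i=4: 0  0  1  2  3  3  3  4
  i=5: 0  1  2  3  4  4  4  5
  i=6: 0  1  2  3  4  5  5  6
  i=7: 0  1  2  3  4  5  6  7
  i=8: 1  2  3  4  5  6  7  8

hence w(1..8) = (5, 8, 3, 4, 2, 6, 7, 1).

D(w) has 17 cells with 4 SE-corners; essential set:

[(2, 4, 0), (2, 7, 1), (4, 2, 0), (7, 1, 0)]


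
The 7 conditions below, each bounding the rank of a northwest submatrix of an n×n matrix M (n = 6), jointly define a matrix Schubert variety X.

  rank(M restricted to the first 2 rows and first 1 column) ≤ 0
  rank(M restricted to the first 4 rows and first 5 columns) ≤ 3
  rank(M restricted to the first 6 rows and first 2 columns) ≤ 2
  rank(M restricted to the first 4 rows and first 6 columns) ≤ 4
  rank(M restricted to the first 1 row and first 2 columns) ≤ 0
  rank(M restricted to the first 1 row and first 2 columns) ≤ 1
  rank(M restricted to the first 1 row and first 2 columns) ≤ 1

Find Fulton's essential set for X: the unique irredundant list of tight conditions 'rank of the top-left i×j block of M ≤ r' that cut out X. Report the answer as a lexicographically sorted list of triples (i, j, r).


Rank table r_w(6×6) implied by the 7 constraints:

  0 0 1 1 1 1
  0 1 2 2 2 2
  1 2 3 3 3 3
  1 2 3 3 3 4
  1 2 3 4 4 5
  1 2 3 4 5 6

reading off 1-entries of Δ²R: w = (3, 2, 1, 6, 4, 5).

Rothe diagram D(w) (5 cells), 3 SE-corners (essential conditions):

[(1, 2, 0), (2, 1, 0), (4, 5, 3)]


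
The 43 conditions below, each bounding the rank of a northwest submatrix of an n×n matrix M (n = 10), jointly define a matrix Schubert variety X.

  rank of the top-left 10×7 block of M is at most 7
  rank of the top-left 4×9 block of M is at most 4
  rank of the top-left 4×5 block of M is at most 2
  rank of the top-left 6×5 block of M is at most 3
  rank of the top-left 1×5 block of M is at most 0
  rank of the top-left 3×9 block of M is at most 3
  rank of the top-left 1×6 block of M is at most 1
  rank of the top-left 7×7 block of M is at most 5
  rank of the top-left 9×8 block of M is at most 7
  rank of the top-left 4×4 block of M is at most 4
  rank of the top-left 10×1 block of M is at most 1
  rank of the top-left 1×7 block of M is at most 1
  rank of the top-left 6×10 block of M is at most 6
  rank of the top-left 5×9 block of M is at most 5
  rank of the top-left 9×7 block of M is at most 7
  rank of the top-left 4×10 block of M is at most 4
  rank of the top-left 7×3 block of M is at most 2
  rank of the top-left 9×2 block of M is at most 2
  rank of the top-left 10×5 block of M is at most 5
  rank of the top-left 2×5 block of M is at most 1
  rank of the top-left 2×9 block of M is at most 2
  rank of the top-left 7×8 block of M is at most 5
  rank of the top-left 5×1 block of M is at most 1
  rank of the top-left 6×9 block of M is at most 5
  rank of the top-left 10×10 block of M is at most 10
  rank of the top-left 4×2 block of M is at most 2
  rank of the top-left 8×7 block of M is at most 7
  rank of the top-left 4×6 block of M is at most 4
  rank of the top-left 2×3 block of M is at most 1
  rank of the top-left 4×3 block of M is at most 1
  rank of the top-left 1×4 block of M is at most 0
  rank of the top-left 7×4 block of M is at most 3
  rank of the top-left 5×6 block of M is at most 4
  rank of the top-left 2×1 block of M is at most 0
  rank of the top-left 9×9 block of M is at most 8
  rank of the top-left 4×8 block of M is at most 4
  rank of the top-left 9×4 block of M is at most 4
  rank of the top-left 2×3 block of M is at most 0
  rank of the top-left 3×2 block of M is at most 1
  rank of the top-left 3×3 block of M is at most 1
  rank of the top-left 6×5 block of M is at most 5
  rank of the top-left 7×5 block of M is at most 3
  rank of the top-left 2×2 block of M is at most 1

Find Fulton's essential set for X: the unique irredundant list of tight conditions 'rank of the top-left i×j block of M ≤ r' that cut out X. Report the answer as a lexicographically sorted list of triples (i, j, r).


Propagating the 43 rank bounds to every northwest block:

  row 1: 0 | 0 | 0 | 0 | 0 | 1 | 1 | 1 | 1 | 1
  row 2: 0 | 0 | 0 | 1 | 1 | 2 | 2 | 2 | 2 | 2
  row 3: 1 | 1 | 1 | 2 | 2 | 3 | 3 | 3 | 3 | 3
  row 4: 1 | 1 | 1 | 2 | 2 | 3 | 4 | 4 | 4 | 4
  row 5: 1 | 2 | 2 | 3 | 3 | 4 | 5 | 5 | 5 | 5
  row 6: 1 | 2 | 2 | 3 | 3 | 4 | 5 | 5 | 5 | 6
  row 7: 1 | 2 | 2 | 3 | 3 | 4 | 5 | 5 | 6 | 7
  row 8: 1 | 2 | 3 | 4 | 4 | 5 | 6 | 6 | 7 | 8
  row 9: 1 | 2 | 3 | 4 | 5 | 6 | 7 | 7 | 8 | 9
  row 10: 1 | 2 | 3 | 4 | 5 | 6 | 7 | 8 | 9 | 10

giving w = (6, 4, 1, 7, 2, 10, 9, 3, 5, 8) via Δ²R.

8 SE-corners of the 18-cell Rothe diagram give Ess(w):

[(1, 5, 0), (2, 3, 0), (4, 3, 1), (4, 5, 2), (6, 9, 5), (7, 3, 2), (7, 5, 3), (7, 8, 5)]


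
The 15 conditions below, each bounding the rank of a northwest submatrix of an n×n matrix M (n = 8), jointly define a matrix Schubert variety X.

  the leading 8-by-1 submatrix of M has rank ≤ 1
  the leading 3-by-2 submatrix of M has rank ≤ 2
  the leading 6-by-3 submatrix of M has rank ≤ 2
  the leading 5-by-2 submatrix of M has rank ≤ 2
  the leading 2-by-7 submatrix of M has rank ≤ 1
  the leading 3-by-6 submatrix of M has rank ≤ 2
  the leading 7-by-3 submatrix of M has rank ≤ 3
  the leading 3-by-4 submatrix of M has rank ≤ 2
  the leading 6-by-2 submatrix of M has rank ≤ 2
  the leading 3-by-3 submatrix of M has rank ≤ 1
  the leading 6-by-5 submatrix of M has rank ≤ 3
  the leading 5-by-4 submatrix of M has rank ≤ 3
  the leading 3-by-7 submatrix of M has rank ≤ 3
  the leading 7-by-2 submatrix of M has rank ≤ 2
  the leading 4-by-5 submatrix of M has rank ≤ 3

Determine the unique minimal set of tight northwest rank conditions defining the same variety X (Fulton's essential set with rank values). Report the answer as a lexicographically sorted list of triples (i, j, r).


The tightest implied rank at each (i,j), from the 15 conditions:

  R[1]: 1 1 1 1 1 1 1 1
  R[2]: 1 1 1 1 1 1 1 2
  R[3]: 1 1 1 2 2 2 2 3
  R[4]: 1 2 2 3 3 3 3 4
  R[5]: 1 2 2 3 3 4 4 5
  R[6]: 1 2 2 3 3 4 5 6
  R[7]: 1 2 3 4 4 5 6 7
  R[8]: 1 2 3 4 5 6 7 8

so w = (1, 8, 4, 2, 6, 7, 3, 5).

|D(w)|=12, |Ess(w)|=4:

[(2, 7, 1), (3, 3, 1), (6, 3, 2), (6, 5, 3)]


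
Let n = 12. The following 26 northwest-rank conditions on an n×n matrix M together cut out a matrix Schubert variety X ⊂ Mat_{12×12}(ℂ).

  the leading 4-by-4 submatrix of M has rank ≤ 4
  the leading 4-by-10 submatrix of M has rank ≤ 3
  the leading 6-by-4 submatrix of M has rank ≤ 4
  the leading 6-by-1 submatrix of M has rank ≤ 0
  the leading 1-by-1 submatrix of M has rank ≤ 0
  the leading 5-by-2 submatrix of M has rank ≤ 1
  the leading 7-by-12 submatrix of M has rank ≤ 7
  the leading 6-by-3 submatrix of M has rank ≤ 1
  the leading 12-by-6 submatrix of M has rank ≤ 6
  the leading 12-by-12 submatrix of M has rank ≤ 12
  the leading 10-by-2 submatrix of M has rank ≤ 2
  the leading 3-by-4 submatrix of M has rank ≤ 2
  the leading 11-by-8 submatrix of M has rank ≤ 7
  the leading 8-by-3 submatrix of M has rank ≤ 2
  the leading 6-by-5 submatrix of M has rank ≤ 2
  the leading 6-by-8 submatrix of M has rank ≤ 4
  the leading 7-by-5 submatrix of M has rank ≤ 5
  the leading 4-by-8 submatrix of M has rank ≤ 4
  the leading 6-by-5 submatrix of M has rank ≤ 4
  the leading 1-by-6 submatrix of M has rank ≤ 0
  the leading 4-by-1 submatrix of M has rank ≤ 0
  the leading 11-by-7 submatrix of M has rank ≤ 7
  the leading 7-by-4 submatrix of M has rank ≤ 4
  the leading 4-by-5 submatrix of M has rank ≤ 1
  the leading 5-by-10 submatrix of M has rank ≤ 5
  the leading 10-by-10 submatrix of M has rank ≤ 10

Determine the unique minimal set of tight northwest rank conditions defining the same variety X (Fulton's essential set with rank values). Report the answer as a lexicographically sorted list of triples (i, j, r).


Propagating the 26 rank bounds to every northwest block:

  i=1: 0 0 0 0 0 0 1 1 1 1 1 1
  i=2: 0 1 1 1 1 1 2 2 2 2 2 2
  i=3: 0 1 1 1 1 2 3 3 3 3 3 3
  i=4: 0 1 1 1 1 2 3 3 3 3 4 4
  i=5: 0 1 1 2 2 3 4 4 4 4 5 5
  i=6: 0 1 1 2 2 3 4 4 5 5 6 6
  i=7: 1 2 2 3 3 4 5 5 6 6 7 7
  i=8: 1 2 2 3 4 5 6 6 7 7 8 8
  i=9: 1 2 3 4 5 6 7 7 8 8 9 9
  i=10: 1 2 3 4 5 6 7 7 8 9 10 10
  i=11: 1 2 3 4 5 6 7 7 8 9 10 11
  i=12: 1 2 3 4 5 6 7 8 9 10 11 12

second differences of R give the permutation w = (7, 2, 6, 11, 4, 9, 1, 5, 3, 10, 12, 8).

D(w) has 27 cells with 9 SE-corners; essential set:

[(1, 6, 0), (4, 5, 1), (4, 10, 3), (6, 1, 0), (6, 3, 1), (6, 5, 2), (6, 8, 4), (8, 3, 2), (11, 8, 7)]


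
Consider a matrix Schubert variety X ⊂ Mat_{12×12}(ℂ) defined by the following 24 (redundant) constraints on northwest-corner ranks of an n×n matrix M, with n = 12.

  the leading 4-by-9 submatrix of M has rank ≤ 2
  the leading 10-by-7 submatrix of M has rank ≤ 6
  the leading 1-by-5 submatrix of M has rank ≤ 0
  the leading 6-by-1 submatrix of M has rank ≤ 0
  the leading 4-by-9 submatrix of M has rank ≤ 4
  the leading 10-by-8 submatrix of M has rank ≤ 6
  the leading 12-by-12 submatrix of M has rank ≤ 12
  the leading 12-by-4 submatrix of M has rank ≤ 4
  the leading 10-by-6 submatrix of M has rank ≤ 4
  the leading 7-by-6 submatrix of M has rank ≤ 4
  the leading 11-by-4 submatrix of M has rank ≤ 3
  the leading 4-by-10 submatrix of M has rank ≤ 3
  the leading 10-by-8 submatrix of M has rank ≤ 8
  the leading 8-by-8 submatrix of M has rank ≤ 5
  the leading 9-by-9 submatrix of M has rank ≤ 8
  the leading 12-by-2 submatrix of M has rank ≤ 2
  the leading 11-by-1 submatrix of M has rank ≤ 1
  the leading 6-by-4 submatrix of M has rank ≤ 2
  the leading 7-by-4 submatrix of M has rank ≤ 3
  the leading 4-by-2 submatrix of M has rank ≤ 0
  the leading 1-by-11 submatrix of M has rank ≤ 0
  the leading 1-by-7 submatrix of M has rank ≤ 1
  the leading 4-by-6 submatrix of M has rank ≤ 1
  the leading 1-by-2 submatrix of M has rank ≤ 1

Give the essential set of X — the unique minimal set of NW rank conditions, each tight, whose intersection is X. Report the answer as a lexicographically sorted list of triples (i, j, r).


The tightest implied rank at each (i,j), from the 24 conditions:

  i=1: 0 0 0 0 0 0 0 0 0 0 0 1
  i=2: 0 0 1 1 1 1 1 1 1 1 1 2
  i=3: 0 0 1 1 1 1 2 2 2 2 2 3
  i=4: 0 0 1 1 1 1 2 2 2 3 3 4
  i=5: 0 1 2 2 2 2 3 3 3 4 4 5
  i=6: 0 1 2 2 3 3 4 4 4 5 5 6
  i=7: 1 2 3 3 4 4 5 5 5 6 6 7
  i=8: 1 2 3 3 4 4 5 5 6 7 7 8
  i=9: 1 2 3 3 4 4 5 6 7 8 8 9
  i=10: 1 2 3 3 4 4 5 6 7 8 9 10
  i=11: 1 2 3 3 4 5 6 7 8 9 10 11
  i=12: 1 2 3 4 5 6 7 8 9 10 11 12

hence w(1..12) = (12, 3, 7, 10, 2, 5, 1, 9, 8, 11, 6, 4).

Rothe diagram D(w) (36 cells), 9 SE-corners (essential conditions):

[(1, 11, 0), (4, 2, 0), (4, 6, 1), (4, 9, 2), (6, 1, 0), (6, 4, 2), (8, 8, 5), (10, 6, 4), (11, 4, 3)]


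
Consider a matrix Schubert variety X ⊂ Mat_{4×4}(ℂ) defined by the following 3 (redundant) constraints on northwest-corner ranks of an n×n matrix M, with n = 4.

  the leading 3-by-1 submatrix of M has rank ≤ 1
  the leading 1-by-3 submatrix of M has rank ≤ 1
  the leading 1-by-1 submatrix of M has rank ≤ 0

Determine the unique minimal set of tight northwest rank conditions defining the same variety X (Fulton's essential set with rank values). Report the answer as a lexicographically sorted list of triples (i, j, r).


Propagating the 3 rank bounds to every northwest block:

  0 | 1 | 1 | 1
  1 | 2 | 2 | 2
  1 | 2 | 3 | 3
  1 | 2 | 3 | 4

second differences of R give the permutation w = (2, 1, 3, 4).

Rothe diagram D(w) (1 cell), 1 SE-corner (essential condition):

[(1, 1, 0)]


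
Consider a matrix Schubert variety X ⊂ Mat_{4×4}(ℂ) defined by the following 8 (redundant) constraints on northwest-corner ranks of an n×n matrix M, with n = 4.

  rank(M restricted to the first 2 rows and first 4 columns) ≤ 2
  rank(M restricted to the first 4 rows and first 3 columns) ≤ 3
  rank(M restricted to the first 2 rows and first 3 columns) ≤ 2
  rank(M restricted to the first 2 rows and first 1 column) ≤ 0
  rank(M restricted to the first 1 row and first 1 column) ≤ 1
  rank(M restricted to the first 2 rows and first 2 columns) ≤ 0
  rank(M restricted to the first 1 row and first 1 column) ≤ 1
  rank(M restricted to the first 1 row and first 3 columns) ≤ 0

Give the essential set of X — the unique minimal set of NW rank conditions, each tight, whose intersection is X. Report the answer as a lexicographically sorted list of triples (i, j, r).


Rank table r_w(4×4) implied by the 8 constraints:

  i=1: 0 0 0 1
  i=2: 0 0 1 2
  i=3: 1 1 2 3
  i=4: 1 2 3 4

reading off 1-entries of Δ²R: w = (4, 3, 1, 2).

Rothe diagram D(w) (5 cells), 2 SE-corners (essential conditions):

[(1, 3, 0), (2, 2, 0)]


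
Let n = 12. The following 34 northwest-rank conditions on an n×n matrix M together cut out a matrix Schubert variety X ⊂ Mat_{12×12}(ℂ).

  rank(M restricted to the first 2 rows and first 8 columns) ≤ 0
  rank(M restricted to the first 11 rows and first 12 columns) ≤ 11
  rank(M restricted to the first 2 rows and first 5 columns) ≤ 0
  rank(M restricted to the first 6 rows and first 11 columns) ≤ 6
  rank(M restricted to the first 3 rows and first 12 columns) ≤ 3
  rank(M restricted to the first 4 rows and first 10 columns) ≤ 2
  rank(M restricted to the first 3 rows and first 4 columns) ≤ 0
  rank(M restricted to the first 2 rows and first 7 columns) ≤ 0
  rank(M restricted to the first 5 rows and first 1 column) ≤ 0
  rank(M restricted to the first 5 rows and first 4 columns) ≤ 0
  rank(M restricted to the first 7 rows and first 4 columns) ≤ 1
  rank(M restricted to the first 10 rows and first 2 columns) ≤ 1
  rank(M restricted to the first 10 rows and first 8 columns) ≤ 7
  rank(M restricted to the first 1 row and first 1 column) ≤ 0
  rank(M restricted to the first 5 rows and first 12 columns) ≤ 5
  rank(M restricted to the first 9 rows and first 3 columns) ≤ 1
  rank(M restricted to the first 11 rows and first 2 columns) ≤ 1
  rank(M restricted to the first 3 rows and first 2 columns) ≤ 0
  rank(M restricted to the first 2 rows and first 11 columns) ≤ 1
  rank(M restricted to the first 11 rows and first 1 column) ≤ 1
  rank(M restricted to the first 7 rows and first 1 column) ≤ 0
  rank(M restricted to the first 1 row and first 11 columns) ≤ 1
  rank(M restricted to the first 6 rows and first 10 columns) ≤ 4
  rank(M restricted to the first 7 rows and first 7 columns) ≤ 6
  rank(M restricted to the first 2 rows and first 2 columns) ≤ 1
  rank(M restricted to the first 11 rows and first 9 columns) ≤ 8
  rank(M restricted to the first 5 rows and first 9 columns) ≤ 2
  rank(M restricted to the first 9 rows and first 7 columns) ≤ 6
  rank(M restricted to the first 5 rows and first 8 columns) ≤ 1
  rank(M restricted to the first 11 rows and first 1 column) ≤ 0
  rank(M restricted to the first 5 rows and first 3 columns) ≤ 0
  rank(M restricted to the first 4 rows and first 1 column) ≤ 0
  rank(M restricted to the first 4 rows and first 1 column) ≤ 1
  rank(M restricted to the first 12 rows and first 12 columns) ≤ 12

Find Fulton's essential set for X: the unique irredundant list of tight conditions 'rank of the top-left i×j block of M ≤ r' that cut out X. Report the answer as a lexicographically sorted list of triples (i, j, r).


Reconstructing r_w from the 34 given conditions:

  0 | 0 | 0 | 0 | 0 | 0 | 0 | 0 | 1 | 1 | 1 | 1
  0 | 0 | 0 | 0 | 0 | 0 | 0 | 0 | 1 | 1 | 1 | 2
  0 | 0 | 0 | 0 | 1 | 1 | 1 | 1 | 2 | 2 | 2 | 3
  0 | 0 | 0 | 0 | 1 | 1 | 1 | 1 | 2 | 2 | 3 | 4
  0 | 0 | 0 | 0 | 1 | 1 | 1 | 1 | 2 | 3 | 4 | 5
  0 | 1 | 1 | 1 | 2 | 2 | 2 | 2 | 3 | 4 | 5 | 6
  0 | 1 | 1 | 1 | 2 | 3 | 3 | 3 | 4 | 5 | 6 | 7
  0 | 1 | 1 | 2 | 3 | 4 | 4 | 4 | 5 | 6 | 7 | 8
  0 | 1 | 1 | 2 | 3 | 4 | 5 | 5 | 6 | 7 | 8 | 9
  0 | 1 | 2 | 3 | 4 | 5 | 6 | 6 | 7 | 8 | 9 | 10
  0 | 1 | 2 | 3 | 4 | 5 | 6 | 7 | 8 | 9 | 10 | 11
  1 | 2 | 3 | 4 | 5 | 6 | 7 | 8 | 9 | 10 | 11 | 12

giving w = (9, 12, 5, 11, 10, 2, 6, 4, 7, 3, 8, 1) via Δ²R.

Fulton essential set (8 of the 47 Rothe cells):

[(2, 8, 0), (2, 11, 1), (4, 10, 2), (5, 4, 0), (5, 8, 1), (7, 4, 1), (9, 3, 1), (11, 1, 0)]
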